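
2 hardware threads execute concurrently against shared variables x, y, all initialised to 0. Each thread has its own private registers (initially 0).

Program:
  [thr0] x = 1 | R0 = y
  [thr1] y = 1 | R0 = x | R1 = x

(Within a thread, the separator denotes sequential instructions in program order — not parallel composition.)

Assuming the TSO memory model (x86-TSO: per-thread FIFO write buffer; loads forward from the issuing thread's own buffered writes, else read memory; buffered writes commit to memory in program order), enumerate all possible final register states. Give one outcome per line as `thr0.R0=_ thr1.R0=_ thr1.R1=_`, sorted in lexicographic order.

thr0.R0=0 thr1.R0=0 thr1.R1=0
thr0.R0=0 thr1.R0=0 thr1.R1=1
thr0.R0=0 thr1.R0=1 thr1.R1=1
thr0.R0=1 thr1.R0=0 thr1.R1=0
thr0.R0=1 thr1.R0=0 thr1.R1=1
thr0.R0=1 thr1.R0=1 thr1.R1=1

outcome vector order: (thr0.R0,thr1.R0,thr1.R1)
|TSO outcomes| = 6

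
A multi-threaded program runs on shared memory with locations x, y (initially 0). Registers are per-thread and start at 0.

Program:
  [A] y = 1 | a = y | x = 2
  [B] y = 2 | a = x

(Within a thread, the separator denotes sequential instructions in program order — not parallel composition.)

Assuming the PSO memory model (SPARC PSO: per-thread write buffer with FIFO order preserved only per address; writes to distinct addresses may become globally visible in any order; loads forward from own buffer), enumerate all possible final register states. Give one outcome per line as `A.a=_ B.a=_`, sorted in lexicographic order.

outcome vector order: (A.a,B.a)
|PSO outcomes| = 4

A.a=1 B.a=0
A.a=1 B.a=2
A.a=2 B.a=0
A.a=2 B.a=2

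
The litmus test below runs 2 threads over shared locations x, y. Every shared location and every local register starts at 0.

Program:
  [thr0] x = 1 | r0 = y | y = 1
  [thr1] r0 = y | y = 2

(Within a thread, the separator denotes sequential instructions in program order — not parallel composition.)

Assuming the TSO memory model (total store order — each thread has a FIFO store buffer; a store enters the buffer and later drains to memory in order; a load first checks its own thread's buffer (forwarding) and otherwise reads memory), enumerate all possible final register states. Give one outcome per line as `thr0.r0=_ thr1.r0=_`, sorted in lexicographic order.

thr0.r0=0 thr1.r0=0
thr0.r0=0 thr1.r0=1
thr0.r0=2 thr1.r0=0

outcome vector order: (thr0.r0,thr1.r0)
|TSO outcomes| = 3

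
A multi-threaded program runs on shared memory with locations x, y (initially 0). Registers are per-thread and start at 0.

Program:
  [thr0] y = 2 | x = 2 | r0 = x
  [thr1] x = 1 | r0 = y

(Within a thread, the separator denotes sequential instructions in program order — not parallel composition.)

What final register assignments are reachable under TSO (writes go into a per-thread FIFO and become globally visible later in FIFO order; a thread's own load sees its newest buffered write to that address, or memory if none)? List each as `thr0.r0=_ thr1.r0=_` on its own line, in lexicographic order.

thr0.r0=1 thr1.r0=0
thr0.r0=1 thr1.r0=2
thr0.r0=2 thr1.r0=0
thr0.r0=2 thr1.r0=2

outcome vector order: (thr0.r0,thr1.r0)
|TSO outcomes| = 4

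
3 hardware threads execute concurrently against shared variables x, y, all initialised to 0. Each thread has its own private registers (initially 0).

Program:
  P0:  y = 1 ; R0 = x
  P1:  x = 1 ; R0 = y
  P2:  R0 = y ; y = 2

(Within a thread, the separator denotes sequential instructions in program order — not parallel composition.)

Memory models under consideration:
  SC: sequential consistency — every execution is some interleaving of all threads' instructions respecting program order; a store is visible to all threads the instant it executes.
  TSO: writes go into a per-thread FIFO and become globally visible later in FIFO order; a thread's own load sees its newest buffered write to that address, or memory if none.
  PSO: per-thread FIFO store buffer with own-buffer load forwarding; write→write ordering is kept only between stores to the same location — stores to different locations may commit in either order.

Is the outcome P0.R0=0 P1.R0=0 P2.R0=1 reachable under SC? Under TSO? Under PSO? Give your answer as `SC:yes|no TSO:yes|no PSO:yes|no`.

outcome vector order: (P0.R0,P1.R0,P2.R0)
under SC → 0/1/0 0/1/1 0/2/0 0/2/1 1/0/0 1/0/1 1/1/0 1/1/1 1/2/0 1/2/1
under TSO → 0/0/0 0/0/1 0/1/0 0/1/1 0/2/0 0/2/1 1/0/0 1/0/1 1/1/0 1/1/1 1/2/0 1/2/1
under PSO → 0/0/0 0/0/1 0/1/0 0/1/1 0/2/0 0/2/1 1/0/0 1/0/1 1/1/0 1/1/1 1/2/0 1/2/1
target 0/0/1 ∈ {TSO,PSO}

SC:no TSO:yes PSO:yes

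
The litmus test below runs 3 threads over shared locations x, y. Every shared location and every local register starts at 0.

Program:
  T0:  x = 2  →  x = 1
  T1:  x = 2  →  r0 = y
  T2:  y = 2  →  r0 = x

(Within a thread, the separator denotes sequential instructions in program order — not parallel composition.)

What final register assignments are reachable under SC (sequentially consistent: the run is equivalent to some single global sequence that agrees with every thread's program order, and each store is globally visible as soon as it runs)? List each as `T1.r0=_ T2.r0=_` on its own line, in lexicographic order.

T1.r0=0 T2.r0=1
T1.r0=0 T2.r0=2
T1.r0=2 T2.r0=0
T1.r0=2 T2.r0=1
T1.r0=2 T2.r0=2

outcome vector order: (T1.r0,T2.r0)
|SC outcomes| = 5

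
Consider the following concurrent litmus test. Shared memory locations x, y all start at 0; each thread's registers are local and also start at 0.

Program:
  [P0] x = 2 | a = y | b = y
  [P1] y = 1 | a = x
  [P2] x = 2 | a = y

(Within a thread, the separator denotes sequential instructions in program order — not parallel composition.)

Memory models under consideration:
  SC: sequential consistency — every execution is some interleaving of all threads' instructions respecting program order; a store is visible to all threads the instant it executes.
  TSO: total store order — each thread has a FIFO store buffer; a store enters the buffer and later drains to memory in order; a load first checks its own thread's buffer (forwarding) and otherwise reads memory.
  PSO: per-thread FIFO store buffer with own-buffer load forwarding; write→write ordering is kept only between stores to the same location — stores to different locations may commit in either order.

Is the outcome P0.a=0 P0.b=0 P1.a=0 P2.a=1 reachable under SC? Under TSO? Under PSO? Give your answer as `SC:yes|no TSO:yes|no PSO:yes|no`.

SC:no TSO:yes PSO:yes

outcome vector order: (P0.a,P0.b,P1.a,P2.a)
SC (7): 0020, 0021, 0120, 0121, 1101, 1120, 1121
TSO (12): 0000, 0001, 0020, 0021, 0100, 0101, 0120, 0121, 1100, 1101, 1120, 1121
PSO (12): 0000, 0001, 0020, 0021, 0100, 0101, 0120, 0121, 1100, 1101, 1120, 1121
target 0001 ∈ {TSO,PSO}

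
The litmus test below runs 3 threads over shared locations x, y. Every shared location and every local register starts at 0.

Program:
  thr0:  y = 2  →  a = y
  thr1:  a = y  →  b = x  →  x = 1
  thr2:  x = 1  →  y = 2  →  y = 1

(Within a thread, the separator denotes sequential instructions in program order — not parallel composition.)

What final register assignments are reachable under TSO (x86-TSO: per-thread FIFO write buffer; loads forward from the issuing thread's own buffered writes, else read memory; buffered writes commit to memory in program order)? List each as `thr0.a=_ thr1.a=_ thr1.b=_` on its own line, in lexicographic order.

thr0.a=1 thr1.a=0 thr1.b=0
thr0.a=1 thr1.a=0 thr1.b=1
thr0.a=1 thr1.a=1 thr1.b=1
thr0.a=1 thr1.a=2 thr1.b=0
thr0.a=1 thr1.a=2 thr1.b=1
thr0.a=2 thr1.a=0 thr1.b=0
thr0.a=2 thr1.a=0 thr1.b=1
thr0.a=2 thr1.a=1 thr1.b=1
thr0.a=2 thr1.a=2 thr1.b=0
thr0.a=2 thr1.a=2 thr1.b=1

outcome vector order: (thr0.a,thr1.a,thr1.b)
|TSO outcomes| = 10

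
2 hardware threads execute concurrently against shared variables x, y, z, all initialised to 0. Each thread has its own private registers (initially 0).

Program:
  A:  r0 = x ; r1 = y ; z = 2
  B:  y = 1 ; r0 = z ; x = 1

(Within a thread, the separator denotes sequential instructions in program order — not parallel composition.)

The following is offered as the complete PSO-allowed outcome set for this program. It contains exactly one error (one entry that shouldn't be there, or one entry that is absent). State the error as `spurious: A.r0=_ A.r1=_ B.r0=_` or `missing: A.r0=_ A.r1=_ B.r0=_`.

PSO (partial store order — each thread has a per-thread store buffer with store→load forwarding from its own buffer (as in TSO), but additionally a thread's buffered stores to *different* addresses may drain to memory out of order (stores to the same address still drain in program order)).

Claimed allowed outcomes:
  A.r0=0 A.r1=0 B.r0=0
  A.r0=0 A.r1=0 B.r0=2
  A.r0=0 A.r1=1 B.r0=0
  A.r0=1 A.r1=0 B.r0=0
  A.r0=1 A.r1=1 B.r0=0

missing: A.r0=0 A.r1=1 B.r0=2

outcome vector order: (A.r0,A.r1,B.r0)
under PSO → 000; 002; 010; 012; 100; 110
PSO∖claimed = {012}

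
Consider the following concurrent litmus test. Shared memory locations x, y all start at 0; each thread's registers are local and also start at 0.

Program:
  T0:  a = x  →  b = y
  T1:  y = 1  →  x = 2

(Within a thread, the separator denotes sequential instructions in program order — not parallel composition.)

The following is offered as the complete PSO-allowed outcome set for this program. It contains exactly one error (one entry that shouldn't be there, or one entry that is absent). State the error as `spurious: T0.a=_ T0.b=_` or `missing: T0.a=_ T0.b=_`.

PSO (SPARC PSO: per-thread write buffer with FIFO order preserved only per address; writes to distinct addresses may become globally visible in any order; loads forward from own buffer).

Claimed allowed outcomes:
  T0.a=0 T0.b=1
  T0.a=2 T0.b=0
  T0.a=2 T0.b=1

missing: T0.a=0 T0.b=0

outcome vector order: (T0.a,T0.b)
PSO: 4 outcomes — {0/0; 0/1; 2/0; 2/1}
PSO∖claimed = {0/0}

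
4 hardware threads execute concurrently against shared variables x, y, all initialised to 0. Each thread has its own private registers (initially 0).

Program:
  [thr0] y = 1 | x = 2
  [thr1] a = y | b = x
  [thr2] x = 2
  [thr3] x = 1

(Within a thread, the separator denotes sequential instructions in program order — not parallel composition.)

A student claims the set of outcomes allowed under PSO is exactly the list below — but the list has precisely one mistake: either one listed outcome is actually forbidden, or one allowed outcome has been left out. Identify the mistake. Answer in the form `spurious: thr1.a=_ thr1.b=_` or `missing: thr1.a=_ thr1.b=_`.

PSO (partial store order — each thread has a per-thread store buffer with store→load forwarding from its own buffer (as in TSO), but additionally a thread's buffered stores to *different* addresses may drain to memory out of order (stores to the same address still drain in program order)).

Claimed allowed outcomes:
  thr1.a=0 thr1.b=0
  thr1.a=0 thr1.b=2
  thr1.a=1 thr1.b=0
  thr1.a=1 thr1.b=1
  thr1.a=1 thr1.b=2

missing: thr1.a=0 thr1.b=1

outcome vector order: (thr1.a,thr1.b)
under PSO → <0 0>, <0 1>, <0 2>, <1 0>, <1 1>, <1 2>
PSO∖claimed = {<0 1>}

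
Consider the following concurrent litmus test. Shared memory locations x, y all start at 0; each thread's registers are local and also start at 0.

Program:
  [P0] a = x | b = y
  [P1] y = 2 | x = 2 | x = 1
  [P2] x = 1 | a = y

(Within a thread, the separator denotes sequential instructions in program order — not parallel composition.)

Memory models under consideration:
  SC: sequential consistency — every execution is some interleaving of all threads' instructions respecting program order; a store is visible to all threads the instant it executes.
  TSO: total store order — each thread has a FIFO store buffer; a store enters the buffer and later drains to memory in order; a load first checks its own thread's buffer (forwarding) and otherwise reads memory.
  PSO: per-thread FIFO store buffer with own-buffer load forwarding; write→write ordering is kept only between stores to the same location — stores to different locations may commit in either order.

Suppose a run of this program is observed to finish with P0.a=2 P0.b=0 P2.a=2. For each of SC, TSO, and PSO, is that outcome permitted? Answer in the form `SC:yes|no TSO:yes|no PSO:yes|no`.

SC:no TSO:no PSO:yes

outcome vector order: (P0.a,P0.b,P2.a)
under SC → (0,0,0), (0,0,2), (0,2,0), (0,2,2), (1,0,0), (1,0,2), (1,2,0), (1,2,2), (2,2,0), (2,2,2)
under TSO → (0,0,0), (0,0,2), (0,2,0), (0,2,2), (1,0,0), (1,0,2), (1,2,0), (1,2,2), (2,2,0), (2,2,2)
under PSO → (0,0,0), (0,0,2), (0,2,0), (0,2,2), (1,0,0), (1,0,2), (1,2,0), (1,2,2), (2,0,0), (2,0,2), (2,2,0), (2,2,2)
target (2,0,2) ∈ {PSO}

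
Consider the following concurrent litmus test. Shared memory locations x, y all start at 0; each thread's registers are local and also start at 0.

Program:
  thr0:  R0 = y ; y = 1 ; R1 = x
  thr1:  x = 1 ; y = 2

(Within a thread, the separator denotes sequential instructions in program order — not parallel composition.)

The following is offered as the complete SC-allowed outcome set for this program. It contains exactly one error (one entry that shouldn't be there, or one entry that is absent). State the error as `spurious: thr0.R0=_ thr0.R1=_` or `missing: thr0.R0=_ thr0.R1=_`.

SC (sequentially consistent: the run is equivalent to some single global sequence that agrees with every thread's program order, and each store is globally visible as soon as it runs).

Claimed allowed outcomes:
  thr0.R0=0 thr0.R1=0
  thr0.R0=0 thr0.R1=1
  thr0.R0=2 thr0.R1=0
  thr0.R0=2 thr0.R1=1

outcome vector order: (thr0.R0,thr0.R1)
SC: 3 outcomes — {<0 0> <0 1> <2 1>}
claimed∖SC = {<2 0>}

spurious: thr0.R0=2 thr0.R1=0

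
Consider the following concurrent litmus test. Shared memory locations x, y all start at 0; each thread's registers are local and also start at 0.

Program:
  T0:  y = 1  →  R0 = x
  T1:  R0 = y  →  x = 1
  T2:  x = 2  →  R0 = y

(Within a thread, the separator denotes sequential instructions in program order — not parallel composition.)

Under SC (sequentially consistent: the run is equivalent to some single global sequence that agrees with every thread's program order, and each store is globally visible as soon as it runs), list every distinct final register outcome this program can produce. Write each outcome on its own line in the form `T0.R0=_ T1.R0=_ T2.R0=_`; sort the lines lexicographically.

outcome vector order: (T0.R0,T1.R0,T2.R0)
|SC outcomes| = 10

T0.R0=0 T1.R0=0 T2.R0=1
T0.R0=0 T1.R0=1 T2.R0=1
T0.R0=1 T1.R0=0 T2.R0=0
T0.R0=1 T1.R0=0 T2.R0=1
T0.R0=1 T1.R0=1 T2.R0=0
T0.R0=1 T1.R0=1 T2.R0=1
T0.R0=2 T1.R0=0 T2.R0=0
T0.R0=2 T1.R0=0 T2.R0=1
T0.R0=2 T1.R0=1 T2.R0=0
T0.R0=2 T1.R0=1 T2.R0=1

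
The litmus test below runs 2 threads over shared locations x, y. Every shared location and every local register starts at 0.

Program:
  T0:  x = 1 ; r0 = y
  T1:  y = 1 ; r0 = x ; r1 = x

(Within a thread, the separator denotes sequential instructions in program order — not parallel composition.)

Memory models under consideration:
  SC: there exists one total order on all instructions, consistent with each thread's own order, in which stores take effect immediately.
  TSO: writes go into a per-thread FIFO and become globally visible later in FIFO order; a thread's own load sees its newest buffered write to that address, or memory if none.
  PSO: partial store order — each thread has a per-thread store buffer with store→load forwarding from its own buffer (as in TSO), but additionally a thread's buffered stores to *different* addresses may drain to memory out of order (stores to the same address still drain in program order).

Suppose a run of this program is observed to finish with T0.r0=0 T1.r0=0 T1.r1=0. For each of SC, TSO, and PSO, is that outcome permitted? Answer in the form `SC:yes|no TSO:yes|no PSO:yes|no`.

outcome vector order: (T0.r0,T1.r0,T1.r1)
SC (4): 0/1/1 1/0/0 1/0/1 1/1/1
TSO (6): 0/0/0 0/0/1 0/1/1 1/0/0 1/0/1 1/1/1
PSO (6): 0/0/0 0/0/1 0/1/1 1/0/0 1/0/1 1/1/1
target 0/0/0 ∈ {TSO,PSO}

SC:no TSO:yes PSO:yes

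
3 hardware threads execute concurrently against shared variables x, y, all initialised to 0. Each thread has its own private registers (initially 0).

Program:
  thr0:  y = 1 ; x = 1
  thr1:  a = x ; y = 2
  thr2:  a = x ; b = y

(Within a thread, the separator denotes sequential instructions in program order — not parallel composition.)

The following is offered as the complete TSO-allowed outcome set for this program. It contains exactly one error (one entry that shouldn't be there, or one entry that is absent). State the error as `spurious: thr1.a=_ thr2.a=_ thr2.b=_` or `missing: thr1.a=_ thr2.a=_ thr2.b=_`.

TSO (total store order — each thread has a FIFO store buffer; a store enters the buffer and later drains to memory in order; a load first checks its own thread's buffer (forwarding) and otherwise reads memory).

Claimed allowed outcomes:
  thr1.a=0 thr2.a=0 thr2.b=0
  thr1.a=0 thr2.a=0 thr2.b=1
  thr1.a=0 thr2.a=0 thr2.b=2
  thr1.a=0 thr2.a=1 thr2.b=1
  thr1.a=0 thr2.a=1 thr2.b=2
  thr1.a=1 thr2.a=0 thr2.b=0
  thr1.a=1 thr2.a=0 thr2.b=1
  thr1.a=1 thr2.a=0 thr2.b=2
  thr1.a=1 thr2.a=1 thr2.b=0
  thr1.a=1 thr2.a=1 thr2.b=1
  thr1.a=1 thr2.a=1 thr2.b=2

spurious: thr1.a=1 thr2.a=1 thr2.b=0

outcome vector order: (thr1.a,thr2.a,thr2.b)
TSO (10): (0,0,0); (0,0,1); (0,0,2); (0,1,1); (0,1,2); (1,0,0); (1,0,1); (1,0,2); (1,1,1); (1,1,2)
claimed∖TSO = {(1,1,0)}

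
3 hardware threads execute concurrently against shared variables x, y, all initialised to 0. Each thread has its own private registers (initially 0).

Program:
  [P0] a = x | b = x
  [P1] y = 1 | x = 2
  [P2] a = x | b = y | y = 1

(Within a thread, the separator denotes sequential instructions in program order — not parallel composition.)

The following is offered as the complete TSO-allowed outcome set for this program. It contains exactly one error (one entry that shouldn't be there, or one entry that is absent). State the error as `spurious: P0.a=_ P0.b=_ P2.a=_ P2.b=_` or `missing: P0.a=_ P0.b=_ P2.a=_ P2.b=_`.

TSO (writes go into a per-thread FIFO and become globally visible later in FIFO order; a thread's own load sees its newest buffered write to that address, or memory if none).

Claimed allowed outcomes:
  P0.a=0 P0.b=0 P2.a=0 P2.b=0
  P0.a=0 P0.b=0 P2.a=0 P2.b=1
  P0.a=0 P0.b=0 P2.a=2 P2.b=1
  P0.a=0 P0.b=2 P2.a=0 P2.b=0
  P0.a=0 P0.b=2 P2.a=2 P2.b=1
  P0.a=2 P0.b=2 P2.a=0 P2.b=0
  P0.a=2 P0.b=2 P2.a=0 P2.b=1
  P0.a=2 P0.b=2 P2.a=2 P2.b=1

missing: P0.a=0 P0.b=2 P2.a=0 P2.b=1

outcome vector order: (P0.a,P0.b,P2.a,P2.b)
[TSO] allowed = {(0,0,0,0) (0,0,0,1) (0,0,2,1) (0,2,0,0) (0,2,0,1) (0,2,2,1) (2,2,0,0) (2,2,0,1) (2,2,2,1)}
TSO∖claimed = {(0,2,0,1)}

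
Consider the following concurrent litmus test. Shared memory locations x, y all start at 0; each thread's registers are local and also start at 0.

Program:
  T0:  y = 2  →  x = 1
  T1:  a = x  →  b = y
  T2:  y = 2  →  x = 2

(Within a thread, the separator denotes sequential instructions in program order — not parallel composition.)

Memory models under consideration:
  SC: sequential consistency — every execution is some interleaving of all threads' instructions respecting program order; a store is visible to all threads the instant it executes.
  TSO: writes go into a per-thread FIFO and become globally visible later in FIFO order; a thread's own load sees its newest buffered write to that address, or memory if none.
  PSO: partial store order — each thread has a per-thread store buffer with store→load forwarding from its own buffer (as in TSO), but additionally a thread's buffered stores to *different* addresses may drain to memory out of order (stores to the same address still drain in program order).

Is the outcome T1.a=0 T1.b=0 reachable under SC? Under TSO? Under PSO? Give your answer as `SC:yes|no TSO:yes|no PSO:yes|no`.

SC:yes TSO:yes PSO:yes

outcome vector order: (T1.a,T1.b)
SC (4): 0/0, 0/2, 1/2, 2/2
TSO (4): 0/0, 0/2, 1/2, 2/2
PSO (6): 0/0, 0/2, 1/0, 1/2, 2/0, 2/2
target 0/0 ∈ {SC,TSO,PSO}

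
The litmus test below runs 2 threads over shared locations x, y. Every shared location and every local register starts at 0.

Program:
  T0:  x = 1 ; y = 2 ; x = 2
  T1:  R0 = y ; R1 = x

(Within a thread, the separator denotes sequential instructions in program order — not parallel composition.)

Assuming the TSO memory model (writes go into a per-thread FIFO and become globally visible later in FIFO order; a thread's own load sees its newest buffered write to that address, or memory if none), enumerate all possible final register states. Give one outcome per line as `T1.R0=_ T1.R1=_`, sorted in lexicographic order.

T1.R0=0 T1.R1=0
T1.R0=0 T1.R1=1
T1.R0=0 T1.R1=2
T1.R0=2 T1.R1=1
T1.R0=2 T1.R1=2

outcome vector order: (T1.R0,T1.R1)
|TSO outcomes| = 5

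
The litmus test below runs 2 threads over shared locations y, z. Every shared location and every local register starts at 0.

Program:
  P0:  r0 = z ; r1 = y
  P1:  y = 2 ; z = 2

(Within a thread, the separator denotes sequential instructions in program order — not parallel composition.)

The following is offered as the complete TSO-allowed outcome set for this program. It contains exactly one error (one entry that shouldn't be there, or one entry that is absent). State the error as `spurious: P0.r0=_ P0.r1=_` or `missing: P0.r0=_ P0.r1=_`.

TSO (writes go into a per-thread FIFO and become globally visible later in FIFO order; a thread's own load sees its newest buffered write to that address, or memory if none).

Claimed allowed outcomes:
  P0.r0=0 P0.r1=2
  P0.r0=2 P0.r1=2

missing: P0.r0=0 P0.r1=0

outcome vector order: (P0.r0,P0.r1)
[TSO] allowed = {0/0 0/2 2/2}
TSO∖claimed = {0/0}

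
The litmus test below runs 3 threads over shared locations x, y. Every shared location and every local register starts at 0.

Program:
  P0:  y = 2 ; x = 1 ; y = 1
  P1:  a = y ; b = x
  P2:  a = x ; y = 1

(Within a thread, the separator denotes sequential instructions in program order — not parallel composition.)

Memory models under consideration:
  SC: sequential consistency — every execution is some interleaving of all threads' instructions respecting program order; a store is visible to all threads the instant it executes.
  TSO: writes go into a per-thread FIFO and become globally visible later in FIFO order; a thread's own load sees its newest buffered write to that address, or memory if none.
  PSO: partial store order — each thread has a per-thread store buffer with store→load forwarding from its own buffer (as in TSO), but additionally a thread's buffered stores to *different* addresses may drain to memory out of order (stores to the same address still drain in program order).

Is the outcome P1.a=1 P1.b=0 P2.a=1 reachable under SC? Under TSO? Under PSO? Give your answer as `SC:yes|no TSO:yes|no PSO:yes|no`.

outcome vector order: (P1.a,P1.b,P2.a)
[SC] allowed = {0/0/0, 0/0/1, 0/1/0, 0/1/1, 1/0/0, 1/1/0, 1/1/1, 2/0/0, 2/0/1, 2/1/0, 2/1/1}
[TSO] allowed = {0/0/0, 0/0/1, 0/1/0, 0/1/1, 1/0/0, 1/1/0, 1/1/1, 2/0/0, 2/0/1, 2/1/0, 2/1/1}
[PSO] allowed = {0/0/0, 0/0/1, 0/1/0, 0/1/1, 1/0/0, 1/0/1, 1/1/0, 1/1/1, 2/0/0, 2/0/1, 2/1/0, 2/1/1}
target 1/0/1 ∈ {PSO}

SC:no TSO:no PSO:yes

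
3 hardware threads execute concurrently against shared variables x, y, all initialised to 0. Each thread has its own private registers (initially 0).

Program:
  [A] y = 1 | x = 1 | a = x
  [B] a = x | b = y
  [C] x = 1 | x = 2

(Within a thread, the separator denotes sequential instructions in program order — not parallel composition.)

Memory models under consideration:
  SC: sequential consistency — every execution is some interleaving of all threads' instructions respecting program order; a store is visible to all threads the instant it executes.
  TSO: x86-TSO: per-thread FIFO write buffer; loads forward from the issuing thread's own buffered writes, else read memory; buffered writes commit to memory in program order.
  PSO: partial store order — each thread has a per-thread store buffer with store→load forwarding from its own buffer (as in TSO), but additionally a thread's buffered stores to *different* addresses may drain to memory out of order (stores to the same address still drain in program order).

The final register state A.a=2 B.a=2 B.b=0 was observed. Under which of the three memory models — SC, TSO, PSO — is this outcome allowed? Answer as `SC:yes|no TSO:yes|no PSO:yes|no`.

SC:no TSO:no PSO:yes

outcome vector order: (A.a,B.a,B.b)
SC (11): (1,0,0), (1,0,1), (1,1,0), (1,1,1), (1,2,0), (1,2,1), (2,0,0), (2,0,1), (2,1,0), (2,1,1), (2,2,1)
TSO (11): (1,0,0), (1,0,1), (1,1,0), (1,1,1), (1,2,0), (1,2,1), (2,0,0), (2,0,1), (2,1,0), (2,1,1), (2,2,1)
PSO (12): (1,0,0), (1,0,1), (1,1,0), (1,1,1), (1,2,0), (1,2,1), (2,0,0), (2,0,1), (2,1,0), (2,1,1), (2,2,0), (2,2,1)
target (2,2,0) ∈ {PSO}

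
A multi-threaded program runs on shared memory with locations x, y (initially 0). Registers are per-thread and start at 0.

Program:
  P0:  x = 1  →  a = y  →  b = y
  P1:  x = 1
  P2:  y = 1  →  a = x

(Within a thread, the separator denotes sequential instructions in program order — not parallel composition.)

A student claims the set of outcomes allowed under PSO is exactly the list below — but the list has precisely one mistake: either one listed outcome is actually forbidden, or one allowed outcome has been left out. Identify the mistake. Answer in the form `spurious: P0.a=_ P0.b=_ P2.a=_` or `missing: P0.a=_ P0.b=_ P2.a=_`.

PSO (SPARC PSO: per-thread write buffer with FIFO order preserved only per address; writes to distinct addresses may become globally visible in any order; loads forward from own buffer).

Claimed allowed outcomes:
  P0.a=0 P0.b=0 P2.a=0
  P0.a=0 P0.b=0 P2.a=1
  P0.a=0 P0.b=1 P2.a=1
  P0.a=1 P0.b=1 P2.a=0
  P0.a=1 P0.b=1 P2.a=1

outcome vector order: (P0.a,P0.b,P2.a)
[PSO] allowed = {0/0/0 0/0/1 0/1/0 0/1/1 1/1/0 1/1/1}
PSO∖claimed = {0/1/0}

missing: P0.a=0 P0.b=1 P2.a=0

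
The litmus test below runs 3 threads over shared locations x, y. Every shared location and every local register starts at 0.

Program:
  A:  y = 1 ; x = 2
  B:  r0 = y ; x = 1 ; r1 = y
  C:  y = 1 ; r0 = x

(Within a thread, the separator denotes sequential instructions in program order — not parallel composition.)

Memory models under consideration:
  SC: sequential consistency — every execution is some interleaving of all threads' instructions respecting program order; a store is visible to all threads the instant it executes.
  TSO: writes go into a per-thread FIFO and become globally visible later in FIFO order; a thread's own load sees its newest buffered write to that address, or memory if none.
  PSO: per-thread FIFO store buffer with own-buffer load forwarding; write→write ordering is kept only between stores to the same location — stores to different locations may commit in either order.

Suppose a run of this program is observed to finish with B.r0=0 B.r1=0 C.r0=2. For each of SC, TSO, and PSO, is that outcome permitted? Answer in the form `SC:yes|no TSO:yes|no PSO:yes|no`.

SC:yes TSO:yes PSO:yes

outcome vector order: (B.r0,B.r1,C.r0)
SC: 8 outcomes — {001; 002; 010; 011; 012; 110; 111; 112}
TSO: 9 outcomes — {000; 001; 002; 010; 011; 012; 110; 111; 112}
PSO: 9 outcomes — {000; 001; 002; 010; 011; 012; 110; 111; 112}
target 002 ∈ {SC,TSO,PSO}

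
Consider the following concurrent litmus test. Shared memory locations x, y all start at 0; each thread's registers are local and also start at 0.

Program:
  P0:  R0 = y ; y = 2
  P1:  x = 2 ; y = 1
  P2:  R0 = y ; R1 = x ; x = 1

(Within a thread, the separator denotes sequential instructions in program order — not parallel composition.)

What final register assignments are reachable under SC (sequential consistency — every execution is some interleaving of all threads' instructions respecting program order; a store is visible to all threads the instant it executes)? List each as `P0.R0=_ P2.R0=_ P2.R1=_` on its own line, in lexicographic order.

outcome vector order: (P0.R0,P2.R0,P2.R1)
|SC outcomes| = 9

P0.R0=0 P2.R0=0 P2.R1=0
P0.R0=0 P2.R0=0 P2.R1=2
P0.R0=0 P2.R0=1 P2.R1=2
P0.R0=0 P2.R0=2 P2.R1=0
P0.R0=0 P2.R0=2 P2.R1=2
P0.R0=1 P2.R0=0 P2.R1=0
P0.R0=1 P2.R0=0 P2.R1=2
P0.R0=1 P2.R0=1 P2.R1=2
P0.R0=1 P2.R0=2 P2.R1=2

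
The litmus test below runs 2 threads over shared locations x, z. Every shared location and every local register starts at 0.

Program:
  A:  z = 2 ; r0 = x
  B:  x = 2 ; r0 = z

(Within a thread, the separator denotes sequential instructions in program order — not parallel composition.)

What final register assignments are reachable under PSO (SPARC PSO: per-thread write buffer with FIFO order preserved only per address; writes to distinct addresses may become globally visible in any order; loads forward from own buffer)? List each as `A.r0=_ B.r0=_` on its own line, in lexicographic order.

A.r0=0 B.r0=0
A.r0=0 B.r0=2
A.r0=2 B.r0=0
A.r0=2 B.r0=2

outcome vector order: (A.r0,B.r0)
|PSO outcomes| = 4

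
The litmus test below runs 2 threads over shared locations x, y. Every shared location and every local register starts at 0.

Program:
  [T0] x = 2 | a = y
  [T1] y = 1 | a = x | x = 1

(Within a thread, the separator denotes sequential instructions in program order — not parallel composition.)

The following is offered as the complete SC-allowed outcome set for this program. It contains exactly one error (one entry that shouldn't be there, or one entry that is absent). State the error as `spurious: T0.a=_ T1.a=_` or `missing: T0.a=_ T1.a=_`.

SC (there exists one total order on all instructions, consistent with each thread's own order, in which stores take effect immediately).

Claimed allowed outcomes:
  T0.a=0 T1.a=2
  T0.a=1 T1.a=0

missing: T0.a=1 T1.a=2

outcome vector order: (T0.a,T1.a)
under SC → <0 2>, <1 0>, <1 2>
SC∖claimed = {<1 2>}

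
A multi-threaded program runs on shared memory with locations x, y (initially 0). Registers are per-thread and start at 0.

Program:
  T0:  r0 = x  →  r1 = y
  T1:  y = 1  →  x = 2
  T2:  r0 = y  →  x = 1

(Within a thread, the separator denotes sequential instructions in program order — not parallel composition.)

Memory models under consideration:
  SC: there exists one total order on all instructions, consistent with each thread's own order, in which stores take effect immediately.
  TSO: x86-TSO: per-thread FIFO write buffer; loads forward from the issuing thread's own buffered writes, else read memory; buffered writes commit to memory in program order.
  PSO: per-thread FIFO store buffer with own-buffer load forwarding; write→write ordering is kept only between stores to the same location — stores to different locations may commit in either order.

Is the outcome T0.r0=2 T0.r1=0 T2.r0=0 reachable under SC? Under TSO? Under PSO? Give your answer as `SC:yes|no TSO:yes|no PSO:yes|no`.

SC:no TSO:no PSO:yes

outcome vector order: (T0.r0,T0.r1,T2.r0)
SC: 9 outcomes — {000, 001, 010, 011, 100, 110, 111, 210, 211}
TSO: 9 outcomes — {000, 001, 010, 011, 100, 110, 111, 210, 211}
PSO: 11 outcomes — {000, 001, 010, 011, 100, 110, 111, 200, 201, 210, 211}
target 200 ∈ {PSO}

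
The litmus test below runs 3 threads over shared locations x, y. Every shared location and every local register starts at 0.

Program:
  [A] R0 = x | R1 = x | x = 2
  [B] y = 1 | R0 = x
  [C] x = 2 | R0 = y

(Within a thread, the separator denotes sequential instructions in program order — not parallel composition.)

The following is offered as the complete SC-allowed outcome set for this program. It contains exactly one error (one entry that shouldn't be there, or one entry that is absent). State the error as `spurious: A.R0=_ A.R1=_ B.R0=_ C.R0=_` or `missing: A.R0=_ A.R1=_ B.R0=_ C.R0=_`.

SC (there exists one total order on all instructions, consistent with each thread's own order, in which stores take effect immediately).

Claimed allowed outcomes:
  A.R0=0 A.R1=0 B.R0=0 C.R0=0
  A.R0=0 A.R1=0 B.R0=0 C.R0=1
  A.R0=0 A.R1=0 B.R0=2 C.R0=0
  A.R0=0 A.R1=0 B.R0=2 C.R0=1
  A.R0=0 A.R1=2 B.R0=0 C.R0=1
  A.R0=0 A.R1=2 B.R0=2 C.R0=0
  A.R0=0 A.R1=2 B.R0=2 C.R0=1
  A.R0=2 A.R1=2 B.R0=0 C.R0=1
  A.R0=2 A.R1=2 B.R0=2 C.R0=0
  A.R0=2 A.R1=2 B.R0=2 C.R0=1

spurious: A.R0=0 A.R1=0 B.R0=0 C.R0=0

outcome vector order: (A.R0,A.R1,B.R0,C.R0)
SC: 9 outcomes — {(0,0,0,1) (0,0,2,0) (0,0,2,1) (0,2,0,1) (0,2,2,0) (0,2,2,1) (2,2,0,1) (2,2,2,0) (2,2,2,1)}
claimed∖SC = {(0,0,0,0)}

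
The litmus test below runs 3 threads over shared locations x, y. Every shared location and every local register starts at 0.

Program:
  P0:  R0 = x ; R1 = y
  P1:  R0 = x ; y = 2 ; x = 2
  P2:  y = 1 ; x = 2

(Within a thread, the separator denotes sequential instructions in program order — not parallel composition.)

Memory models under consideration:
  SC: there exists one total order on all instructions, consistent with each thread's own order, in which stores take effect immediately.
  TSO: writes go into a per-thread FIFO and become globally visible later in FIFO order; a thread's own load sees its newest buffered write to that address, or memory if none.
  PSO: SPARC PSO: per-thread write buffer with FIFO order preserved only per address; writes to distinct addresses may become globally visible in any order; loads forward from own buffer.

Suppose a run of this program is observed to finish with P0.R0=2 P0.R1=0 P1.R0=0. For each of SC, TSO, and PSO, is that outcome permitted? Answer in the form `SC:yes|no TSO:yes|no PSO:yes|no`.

SC:no TSO:no PSO:yes

outcome vector order: (P0.R0,P0.R1,P1.R0)
[SC] allowed = {<0 0 0>; <0 0 2>; <0 1 0>; <0 1 2>; <0 2 0>; <0 2 2>; <2 1 0>; <2 1 2>; <2 2 0>; <2 2 2>}
[TSO] allowed = {<0 0 0>; <0 0 2>; <0 1 0>; <0 1 2>; <0 2 0>; <0 2 2>; <2 1 0>; <2 1 2>; <2 2 0>; <2 2 2>}
[PSO] allowed = {<0 0 0>; <0 0 2>; <0 1 0>; <0 1 2>; <0 2 0>; <0 2 2>; <2 0 0>; <2 0 2>; <2 1 0>; <2 1 2>; <2 2 0>; <2 2 2>}
target <2 0 0> ∈ {PSO}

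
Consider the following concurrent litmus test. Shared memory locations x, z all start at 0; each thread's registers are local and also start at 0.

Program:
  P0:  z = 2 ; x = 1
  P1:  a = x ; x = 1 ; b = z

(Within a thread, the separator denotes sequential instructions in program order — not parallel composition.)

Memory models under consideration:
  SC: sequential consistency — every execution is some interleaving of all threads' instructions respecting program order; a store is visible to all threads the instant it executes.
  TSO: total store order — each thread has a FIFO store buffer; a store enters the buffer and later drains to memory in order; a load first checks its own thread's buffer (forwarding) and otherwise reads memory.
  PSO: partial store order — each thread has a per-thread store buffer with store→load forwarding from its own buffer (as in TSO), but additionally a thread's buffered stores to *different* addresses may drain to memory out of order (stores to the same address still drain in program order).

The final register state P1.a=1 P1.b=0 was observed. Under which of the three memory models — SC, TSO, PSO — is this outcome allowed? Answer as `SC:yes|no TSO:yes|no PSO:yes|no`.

outcome vector order: (P1.a,P1.b)
SC: 3 outcomes — {0/0; 0/2; 1/2}
TSO: 3 outcomes — {0/0; 0/2; 1/2}
PSO: 4 outcomes — {0/0; 0/2; 1/0; 1/2}
target 1/0 ∈ {PSO}

SC:no TSO:no PSO:yes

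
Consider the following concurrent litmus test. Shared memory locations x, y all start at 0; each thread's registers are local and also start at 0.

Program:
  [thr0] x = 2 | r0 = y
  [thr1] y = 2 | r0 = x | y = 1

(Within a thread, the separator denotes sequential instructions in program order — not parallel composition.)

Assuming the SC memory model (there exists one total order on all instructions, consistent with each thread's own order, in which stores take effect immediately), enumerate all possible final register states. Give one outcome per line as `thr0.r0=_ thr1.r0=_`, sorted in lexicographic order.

thr0.r0=0 thr1.r0=2
thr0.r0=1 thr1.r0=0
thr0.r0=1 thr1.r0=2
thr0.r0=2 thr1.r0=0
thr0.r0=2 thr1.r0=2

outcome vector order: (thr0.r0,thr1.r0)
|SC outcomes| = 5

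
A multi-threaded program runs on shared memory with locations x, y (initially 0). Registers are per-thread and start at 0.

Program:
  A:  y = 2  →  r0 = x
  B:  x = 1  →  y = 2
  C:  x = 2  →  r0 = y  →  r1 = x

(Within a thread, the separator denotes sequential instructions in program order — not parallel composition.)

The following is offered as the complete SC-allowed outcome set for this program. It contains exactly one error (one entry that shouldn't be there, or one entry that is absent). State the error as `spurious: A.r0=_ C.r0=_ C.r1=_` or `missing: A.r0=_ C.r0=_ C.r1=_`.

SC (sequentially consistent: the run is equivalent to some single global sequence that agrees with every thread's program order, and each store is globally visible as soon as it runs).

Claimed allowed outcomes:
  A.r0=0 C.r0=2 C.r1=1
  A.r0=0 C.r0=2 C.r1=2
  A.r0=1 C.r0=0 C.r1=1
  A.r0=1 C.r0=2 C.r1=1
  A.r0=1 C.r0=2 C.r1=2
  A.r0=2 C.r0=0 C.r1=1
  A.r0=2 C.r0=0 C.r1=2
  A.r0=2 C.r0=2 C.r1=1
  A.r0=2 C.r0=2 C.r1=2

missing: A.r0=1 C.r0=0 C.r1=2

outcome vector order: (A.r0,C.r0,C.r1)
[SC] allowed = {021, 022, 101, 102, 121, 122, 201, 202, 221, 222}
SC∖claimed = {102}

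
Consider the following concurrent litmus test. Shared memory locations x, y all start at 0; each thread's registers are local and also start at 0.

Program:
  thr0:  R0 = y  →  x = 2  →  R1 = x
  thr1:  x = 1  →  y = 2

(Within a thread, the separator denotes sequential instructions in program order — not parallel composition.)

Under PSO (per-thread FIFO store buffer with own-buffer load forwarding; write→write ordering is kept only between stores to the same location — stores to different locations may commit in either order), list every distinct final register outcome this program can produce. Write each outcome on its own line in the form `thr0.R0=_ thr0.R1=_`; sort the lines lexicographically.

thr0.R0=0 thr0.R1=1
thr0.R0=0 thr0.R1=2
thr0.R0=2 thr0.R1=1
thr0.R0=2 thr0.R1=2

outcome vector order: (thr0.R0,thr0.R1)
|PSO outcomes| = 4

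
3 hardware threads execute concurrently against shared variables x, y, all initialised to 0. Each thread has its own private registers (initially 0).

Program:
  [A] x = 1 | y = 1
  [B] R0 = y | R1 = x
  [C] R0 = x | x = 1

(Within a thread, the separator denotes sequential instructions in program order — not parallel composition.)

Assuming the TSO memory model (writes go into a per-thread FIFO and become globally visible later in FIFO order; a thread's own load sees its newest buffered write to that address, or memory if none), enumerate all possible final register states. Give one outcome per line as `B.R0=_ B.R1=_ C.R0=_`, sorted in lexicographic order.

B.R0=0 B.R1=0 C.R0=0
B.R0=0 B.R1=0 C.R0=1
B.R0=0 B.R1=1 C.R0=0
B.R0=0 B.R1=1 C.R0=1
B.R0=1 B.R1=1 C.R0=0
B.R0=1 B.R1=1 C.R0=1

outcome vector order: (B.R0,B.R1,C.R0)
|TSO outcomes| = 6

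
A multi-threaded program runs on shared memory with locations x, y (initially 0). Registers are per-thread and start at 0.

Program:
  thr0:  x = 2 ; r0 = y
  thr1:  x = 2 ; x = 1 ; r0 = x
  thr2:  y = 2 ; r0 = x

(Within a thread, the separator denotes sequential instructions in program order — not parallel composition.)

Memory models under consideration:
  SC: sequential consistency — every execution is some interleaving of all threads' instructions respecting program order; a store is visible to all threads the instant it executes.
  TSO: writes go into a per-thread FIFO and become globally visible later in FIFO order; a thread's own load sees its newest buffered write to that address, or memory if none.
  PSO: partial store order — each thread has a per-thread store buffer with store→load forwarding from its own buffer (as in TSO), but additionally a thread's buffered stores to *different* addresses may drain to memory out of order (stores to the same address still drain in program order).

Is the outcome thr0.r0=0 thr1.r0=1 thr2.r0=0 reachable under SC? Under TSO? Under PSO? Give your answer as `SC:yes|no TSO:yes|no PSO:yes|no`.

outcome vector order: (thr0.r0,thr1.r0,thr2.r0)
under SC → (0,1,1), (0,1,2), (0,2,2), (2,1,0), (2,1,1), (2,1,2), (2,2,0), (2,2,1), (2,2,2)
under TSO → (0,1,0), (0,1,1), (0,1,2), (0,2,0), (0,2,1), (0,2,2), (2,1,0), (2,1,1), (2,1,2), (2,2,0), (2,2,1), (2,2,2)
under PSO → (0,1,0), (0,1,1), (0,1,2), (0,2,0), (0,2,1), (0,2,2), (2,1,0), (2,1,1), (2,1,2), (2,2,0), (2,2,1), (2,2,2)
target (0,1,0) ∈ {TSO,PSO}

SC:no TSO:yes PSO:yes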